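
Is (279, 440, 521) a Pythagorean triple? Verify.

Compute a² + b² = 279² + 440² = 77841 + 193600 = 271441
Compute c² = 521² = 271441
Since 271441 = 271441, confirmed.

Yes, it is a Pythagorean triple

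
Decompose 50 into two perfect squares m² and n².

We need to find integers m, n > 0 such that m² + n² = 50.
Trying m = 1: n² = 50 - 1² = 50 - 1 = 49
n = 7
Check: 1² + 7² = 1 + 49 = 50 ✓

50 = 1² + 7²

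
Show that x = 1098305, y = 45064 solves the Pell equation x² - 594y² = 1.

Compute x² = 1098305² = 1206273873025
Compute 594y² = 594·45064² = 594·2030764096 = 1206273873024
x² - 594y² = 1206273873025 - 1206273873024 = 1
Since this equals 1, (1098305, 45064) is a solution.

Yes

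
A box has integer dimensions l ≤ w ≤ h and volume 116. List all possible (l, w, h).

Iterate l from 1 to ⌊116^(1/3)⌋. For each l dividing 116, iterate w ≥ l with w dividing 116/l, and set h = 116/(l·w).
Triples found (4): (1×1×116), (1×2×58), (1×4×29), (2×2×29)

(1×1×116), (1×2×58), (1×4×29), (2×2×29)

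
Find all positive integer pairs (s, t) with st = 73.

The positive divisors of 73 are: 1, 73.
Each divisor d gives the pair (d, 73/d):
(1, 73), (73, 1)

(1, 73), (73, 1)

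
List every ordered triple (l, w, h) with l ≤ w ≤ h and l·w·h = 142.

Iterate l from 1 to ⌊142^(1/3)⌋. For each l dividing 142, iterate w ≥ l with w dividing 142/l, and set h = 142/(l·w).
Triples found (2): (1×1×142), (1×2×71)

(1×1×142), (1×2×71)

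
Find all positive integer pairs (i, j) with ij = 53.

The positive divisors of 53 are: 1, 53.
Each divisor d gives the pair (d, 53/d):
(1, 53), (53, 1)

(1, 53), (53, 1)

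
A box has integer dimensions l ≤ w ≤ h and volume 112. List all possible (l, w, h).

Iterate l from 1 to ⌊112^(1/3)⌋. For each l dividing 112, iterate w ≥ l with w dividing 112/l, and set h = 112/(l·w).
Triples found (9): (1×1×112), (1×2×56), (1×4×28), (1×7×16), (1×8×14), (2×2×28), (2×4×14), (2×7×8), (4×4×7)

(1×1×112), (1×2×56), (1×4×28), (1×7×16), (1×8×14), (2×2×28), (2×4×14), (2×7×8), (4×4×7)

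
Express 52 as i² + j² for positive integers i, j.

We need to find integers i, j > 0 such that i² + j² = 52.
Trying i = 4: j² = 52 - 4² = 52 - 16 = 36
j = 6
Check: 4² + 6² = 16 + 36 = 52 ✓

52 = 4² + 6²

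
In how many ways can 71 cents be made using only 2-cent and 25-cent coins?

We need non-negative integers (x, y) with 2x + 25y = 71.
For each x from 0 to 35, check if (71 - 2x) is a non-negative multiple of 25.
Solutions (x, y): (23,1)
Count: 1

1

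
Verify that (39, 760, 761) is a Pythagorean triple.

Compute a² + b² = 39² + 760² = 1521 + 577600 = 579121
Compute c² = 761² = 579121
Since 579121 = 579121, confirmed.

Yes, it is a Pythagorean triple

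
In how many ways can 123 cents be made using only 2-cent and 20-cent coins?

We need non-negative integers (x, y) with 2x + 20y = 123.
For each x from 0 to 61, check if (123 - 2x) is a non-negative multiple of 20.
Solutions (x, y): none
Count: 0

0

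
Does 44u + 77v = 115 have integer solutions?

Step 1: Compute gcd(44, 77).
gcd(44, 77) = 11

Step 2: Check divisibility.
Does 11 divide 115? 115 = 11 x 10 + 5, so no.

By the theorem on linear Diophantine equations, 44u + 77v = 115 has integer solutions if and only if gcd(44, 77) divides 115. Since 11 does not divide 115, no solutions exist.

No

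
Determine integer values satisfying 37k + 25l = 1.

Step 1: Check solvability.
gcd(37, 25) = 1
Since 1 divides 1, solutions exist.

Step 2: Apply extended Euclidean algorithm to find gcd.
We find integers such that 37*x0 + 25*y0 = 1

Step 3: Scale the particular solution.
Multiply by 1/1 = 1:
k = -2, l = 3

Step 4: Verify.
37*(-2) + 25*(3) = 1 = 1 ✓

k = -2, l = 3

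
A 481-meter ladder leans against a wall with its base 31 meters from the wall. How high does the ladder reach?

The ladder, wall, and ground form a right triangle with hypotenuse 481 and one leg 31.
By the Pythagorean theorem: h² = 481² - 31² = 231361 - 961 = 230400
h = √230400 = 480 meters

480 meters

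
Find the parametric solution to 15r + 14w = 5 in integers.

Step 1: Compute gcd(15, 14) = 1.
Since 1 divides 5, solutions exist.

Step 2: Find a particular solution using extended Euclidean algorithm.
We get r₀ = 5, w₀ = -5.
Check: 15*5 + 14*-5 = 5 = 5 ✓

Step 3: Write the general solution.
r = 5 + (14/1)t = 5 + 14t
w = -5 - (15/1)t = -5 - 15t
for any integer t.

r = 5 + 14t, w = -5 - 15t for integer t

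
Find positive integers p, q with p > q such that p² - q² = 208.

Factor: p² - q² = (p+q)(p-q) = 208.
We need two factors of 208 with the same parity.
Use p+q = 104 and p-q = 2 (product 104·2 = 208).
Adding: 2p = 106, so p = 53.
Subtracting: 2q = 102, so q = 51.
Check: 53² - 51² = 2809 - 2601 = 208 ✓

p = 53, q = 51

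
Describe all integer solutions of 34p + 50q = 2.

Step 1: Compute gcd(34, 50) = 2.
Since 2 divides 2, solutions exist.

Step 2: Find a particular solution using extended Euclidean algorithm.
We get p₀ = 3, q₀ = -2.
Check: 34*3 + 50*-2 = 2 = 2 ✓

Step 3: Write the general solution.
p = 3 + (50/2)t = 3 + 25t
q = -2 - (34/2)t = -2 - 17t
for any integer t.

p = 3 + 25t, q = -2 - 17t for integer t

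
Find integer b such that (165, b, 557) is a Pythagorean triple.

b² = c² - a² = 557² - 165² = 310249 - 27225 = 283024
b = sqrt(283024) = 532

532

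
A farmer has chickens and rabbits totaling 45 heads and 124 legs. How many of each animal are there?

Let c = chickens, r = rabbits.
Heads: c + r = 45
Legs: 2c + 4r = 124
From the first equation, c = 45 - r. Substitute:
2(45 - r) + 4r = 124
90 + 2r = 124
r = (124 - 90)/2 = 17
c = 45 - 17 = 28

Chickens: 28, Rabbits: 17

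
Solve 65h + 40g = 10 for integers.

Step 1: Check solvability.
gcd(65, 40) = 5
Since 5 divides 10, solutions exist.

Step 2: Apply extended Euclidean algorithm to find gcd.
We find integers such that 65*x0 + 40*y0 = 5

Step 3: Scale the particular solution.
Multiply by 10/5 = 2:
h = -6, g = 10

Step 4: Verify.
65*(-6) + 40*(10) = 10 = 10 ✓

h = -6, g = 10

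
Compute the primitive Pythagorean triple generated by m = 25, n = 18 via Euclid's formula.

a = m² - n² = 625 - 324 = 301
b = 2mn = 2·25·18 = 900
c = m² + n² = 625 + 324 = 949
Verify: 301² + 900² = 90601 + 810000 = 900601 = 949² ✓

(301, 900, 949)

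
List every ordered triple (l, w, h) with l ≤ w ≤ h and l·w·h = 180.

Iterate l from 1 to ⌊180^(1/3)⌋. For each l dividing 180, iterate w ≥ l with w dividing 180/l, and set h = 180/(l·w).
Triples found (20): (1×1×180), (1×2×90), (1×3×60), (1×4×45), (1×5×36), (1×6×30), (1×9×20), (1×10×18), (1×12×15), (2×2×45), (2×3×30), (2×5×18), (2×6×15), (2×9×10), (3×3×20), (3×4×15), (3×5×12), (3×6×10), (4×5×9), (5×6×6)

(1×1×180), (1×2×90), (1×3×60), (1×4×45), (1×5×36), (1×6×30), (1×9×20), (1×10×18), (1×12×15), (2×2×45), (2×3×30), (2×5×18), (2×6×15), (2×9×10), (3×3×20), (3×4×15), (3×5×12), (3×6×10), (4×5×9), (5×6×6)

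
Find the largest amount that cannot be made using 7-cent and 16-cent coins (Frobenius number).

For two coprime denominations a and b, the Frobenius number (largest value not representable as a non-negative combination) is ab - a - b.
Here gcd(7, 16) = 1, so they are coprime.
F(7, 16) = 7·16 - 7 - 16 = 112 - 23 = 89

89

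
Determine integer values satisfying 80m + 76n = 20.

Step 1: Check solvability.
gcd(80, 76) = 4
Since 4 divides 20, solutions exist.

Step 2: Apply extended Euclidean algorithm to find gcd.
We find integers such that 80*x0 + 76*y0 = 4

Step 3: Scale the particular solution.
Multiply by 20/4 = 5:
m = 5, n = -5

Step 4: Verify.
80*(5) + 76*(-5) = 20 = 20 ✓

m = 5, n = -5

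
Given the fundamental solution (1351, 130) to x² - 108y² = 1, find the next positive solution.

Solutions to x² - Dy² = 1 are generated by powers of (x₀ + y₀√D).
The next solution satisfies x₁ + y₁√108 = (x₀ + y₀√108)², giving:
x₁ = x₀² + 108y₀² = 1351² + 108·130² = 1825201 + 1825200 = 3650401
y₁ = 2x₀y₀ = 2·1351·130 = 351260

Verify: 3650401² - 108·351260² = 13325427460801 - 13325427460800 = 1 ✓

x = 3650401, y = 351260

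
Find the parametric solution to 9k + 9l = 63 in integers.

Step 1: Compute gcd(9, 9) = 9.
Since 9 divides 63, solutions exist.

Step 2: Find a particular solution using extended Euclidean algorithm.
We get k₀ = 0, l₀ = 7.
Check: 9*0 + 9*7 = 63 = 63 ✓

Step 3: Write the general solution.
k = 0 + (9/9)t = 0 + 1t
l = 7 - (9/9)t = 7 - 1t
for any integer t.

k = 0 + 1t, l = 7 - 1t for integer t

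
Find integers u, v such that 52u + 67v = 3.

Step 1: Check solvability.
gcd(52, 67) = 1
Since 1 divides 3, solutions exist.

Step 2: Apply extended Euclidean algorithm to find gcd.
We find integers such that 52*x0 + 67*y0 = 1

Step 3: Scale the particular solution.
Multiply by 3/1 = 3:
u = -27, v = 21

Step 4: Verify.
52*(-27) + 67*(21) = 3 = 3 ✓

u = -27, v = 21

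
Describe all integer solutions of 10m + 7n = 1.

Step 1: Compute gcd(10, 7) = 1.
Since 1 divides 1, solutions exist.

Step 2: Find a particular solution using extended Euclidean algorithm.
We get m₀ = -2, n₀ = 3.
Check: 10*-2 + 7*3 = 1 = 1 ✓

Step 3: Write the general solution.
m = -2 + (7/1)t = -2 + 7t
n = 3 - (10/1)t = 3 - 10t
for any integer t.

m = -2 + 7t, n = 3 - 10t for integer t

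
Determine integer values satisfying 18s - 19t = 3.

Step 1: Check solvability.
gcd(18, 19) = 1
Since 1 divides 3, solutions exist.

Step 2: Apply extended Euclidean algorithm to find gcd.
We find integers such that 18*x0 + 19*y0 = 1

Step 3: Scale the particular solution.
Multiply by 3/1 = 3:
s = -3, t = -3

Step 4: Verify.
18*(-3) - 19*(-3) = 3 = 3 ✓

s = -3, t = -3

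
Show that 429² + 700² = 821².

Compute a² + b² = 429² + 700² = 184041 + 490000 = 674041
Compute c² = 821² = 674041
Since 674041 = 674041, confirmed.

Yes, it is a Pythagorean triple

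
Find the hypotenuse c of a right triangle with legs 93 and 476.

c² = a² + b² = 93² + 476² = 8649 + 226576 = 235225
c = 485

485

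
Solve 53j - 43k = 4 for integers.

Step 1: Check solvability.
gcd(53, 43) = 1
Since 1 divides 4, solutions exist.

Step 2: Apply extended Euclidean algorithm to find gcd.
We find integers such that 53*x0 + 43*y0 = 1

Step 3: Scale the particular solution.
Multiply by 4/1 = 4:
j = 52, k = 64

Step 4: Verify.
53*(52) - 43*(64) = 4 = 4 ✓

j = 52, k = 64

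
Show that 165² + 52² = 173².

Compute a² + b²:
165² + 52² = 27225 + 2704 = 29929
Compute c²:
173² = 29929
Since 29929 = 29929, it is a Pythagorean triple.

Yes, it is a Pythagorean triple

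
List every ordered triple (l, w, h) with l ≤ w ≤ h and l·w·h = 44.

Iterate l from 1 to ⌊44^(1/3)⌋. For each l dividing 44, iterate w ≥ l with w dividing 44/l, and set h = 44/(l·w).
Triples found (4): (1×1×44), (1×2×22), (1×4×11), (2×2×11)

(1×1×44), (1×2×22), (1×4×11), (2×2×11)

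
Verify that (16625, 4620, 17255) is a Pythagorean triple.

Compute a² + b² = 16625² + 4620² = 276390625 + 21344400 = 297735025
Compute c² = 17255² = 297735025
Since 297735025 = 297735025, confirmed.

Yes, it is a Pythagorean triple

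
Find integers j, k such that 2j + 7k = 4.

Step 1: Check solvability.
gcd(2, 7) = 1
Since 1 divides 4, solutions exist.

Step 2: Apply extended Euclidean algorithm to find gcd.
We find integers such that 2*x0 + 7*y0 = 1

Step 3: Scale the particular solution.
Multiply by 4/1 = 4:
j = -12, k = 4

Step 4: Verify.
2*(-12) + 7*(4) = 4 = 4 ✓

j = -12, k = 4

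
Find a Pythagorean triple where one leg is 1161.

We need the other leg and hypotenuse such that 1161² + x² = c².
Take x = 2652, c = 2895: 1161² + 2652² = 1347921 + 7033104 = 8381025 = 2895² ✓
Triple: (1161, 2652, 2895)

(1161, 2652, 2895)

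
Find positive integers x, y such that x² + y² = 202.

Search for x with 202 - x² a perfect square.
x = 9: 202 - 9² = 202 - 81 = 121 = 11² ✓
So x = 9, y = 11.

x = 9, y = 11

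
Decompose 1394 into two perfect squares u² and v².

We need to find integers u, v > 0 such that u² + v² = 1394.
Trying u = 5: v² = 1394 - 5² = 1394 - 25 = 1369
v = 37
Check: 5² + 37² = 25 + 1369 = 1394 ✓

1394 = 5² + 37²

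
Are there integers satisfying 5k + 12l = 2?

Step 1: Compute gcd(5, 12).
gcd(5, 12) = 1

Step 2: Check divisibility.
Does 1 divide 2? 2 = 1 x 2, so yes.

By the theorem on linear Diophantine equations, 5k + 12l = 2 has integer solutions if and only if gcd(5, 12) divides 2. Since 1 | 2, solutions exist.

Yes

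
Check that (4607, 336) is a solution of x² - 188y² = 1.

Compute x² = 4607² = 21224449
Compute 188y² = 188·336² = 188·112896 = 21224448
x² - 188y² = 21224449 - 21224448 = 1
Since this equals 1, (4607, 336) is a solution.

Yes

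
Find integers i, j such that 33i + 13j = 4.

Step 1: Check solvability.
gcd(33, 13) = 1
Since 1 divides 4, solutions exist.

Step 2: Apply extended Euclidean algorithm to find gcd.
We find integers such that 33*x0 + 13*y0 = 1

Step 3: Scale the particular solution.
Multiply by 4/1 = 4:
i = 8, j = -20

Step 4: Verify.
33*(8) + 13*(-20) = 4 = 4 ✓

i = 8, j = -20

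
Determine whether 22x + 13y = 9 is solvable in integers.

Step 1: Compute gcd(22, 13).
gcd(22, 13) = 1

Step 2: Check divisibility.
Does 1 divide 9? 9 = 1 x 9, so yes.

By the theorem on linear Diophantine equations, 22x + 13y = 9 has integer solutions if and only if gcd(22, 13) divides 9. Since 1 | 9, solutions exist.

Yes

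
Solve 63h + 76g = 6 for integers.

Step 1: Check solvability.
gcd(63, 76) = 1
Since 1 divides 6, solutions exist.

Step 2: Apply extended Euclidean algorithm to find gcd.
We find integers such that 63*x0 + 76*y0 = 1

Step 3: Scale the particular solution.
Multiply by 6/1 = 6:
h = 210, g = -174

Step 4: Verify.
63*(210) + 76*(-174) = 6 = 6 ✓

h = 210, g = -174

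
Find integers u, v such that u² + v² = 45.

We need to find integers u, v > 0 such that u² + v² = 45.
Trying u = 3: v² = 45 - 3² = 45 - 9 = 36
v = 6
Check: 3² + 6² = 9 + 36 = 45 ✓

45 = 3² + 6²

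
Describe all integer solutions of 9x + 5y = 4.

Step 1: Compute gcd(9, 5) = 1.
Since 1 divides 4, solutions exist.

Step 2: Find a particular solution using extended Euclidean algorithm.
We get x₀ = -4, y₀ = 8.
Check: 9*-4 + 5*8 = 4 = 4 ✓

Step 3: Write the general solution.
x = -4 + (5/1)t = -4 + 5t
y = 8 - (9/1)t = 8 - 9t
for any integer t.

x = -4 + 5t, y = 8 - 9t for integer t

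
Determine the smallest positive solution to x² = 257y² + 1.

We seek the smallest positive integers (x, y) with x² - 257y² = 1, i.e., x² = 257y² + 1.
Try successive y values:
y = 1: x² = 257·1² + 1 = 258, not a perfect square
y = 2: x² = 257·2² + 1 = 1029, not a perfect square
y = 3: x² = 257·3² + 1 = 2314, not a perfect square
... continuing the search (or via continued fractions) ...
y = 32: x² = 257·32² + 1 = 263169, x = 513 ✓

Verify: 513² - 257·32² = 263169 - 263168 = 1 ✓

x = 513, y = 32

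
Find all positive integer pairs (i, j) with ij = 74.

The positive divisors of 74 are: 1, 2, 37, 74.
Each divisor d gives the pair (d, 74/d):
(1, 74), (2, 37), (37, 2), (74, 1)

(1, 74), (2, 37), (37, 2), (74, 1)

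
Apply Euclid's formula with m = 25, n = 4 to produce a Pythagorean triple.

a = m² - n² = 25² - 4² = 625 - 16 = 609
b = 2mn = 2·25·4 = 200
c = m² + n² = 625 + 16 = 641
Verify: 609² + 200² = 370881 + 40000 = 410881 = 641² ✓

(609, 200, 641)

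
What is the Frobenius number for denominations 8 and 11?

For two coprime denominations a and b, the Frobenius number (largest value not representable as a non-negative combination) is ab - a - b.
Here gcd(8, 11) = 1, so they are coprime.
F(8, 11) = 8·11 - 8 - 11 = 88 - 19 = 69

69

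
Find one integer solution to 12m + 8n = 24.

Step 1: Check solvability.
gcd(12, 8) = 4
Since 4 divides 24, solutions exist.

Step 2: Apply extended Euclidean algorithm to find gcd.
We find integers such that 12*x0 + 8*y0 = 4

Step 3: Scale the particular solution.
Multiply by 24/4 = 6:
m = 6, n = -6

Step 4: Verify.
12*(6) + 8*(-6) = 24 = 24 ✓

m = 6, n = -6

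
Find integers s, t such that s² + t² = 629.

We need to find integers s, t > 0 such that s² + t² = 629.
Trying s = 2: t² = 629 - 2² = 629 - 4 = 625
t = 25
Check: 2² + 25² = 4 + 625 = 629 ✓

629 = 2² + 25²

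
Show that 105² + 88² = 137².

Compute a² + b²:
105² + 88² = 11025 + 7744 = 18769
Compute c²:
137² = 18769
Since 18769 = 18769, it is a Pythagorean triple.

Yes, it is a Pythagorean triple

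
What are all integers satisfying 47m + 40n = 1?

Step 1: Compute gcd(47, 40) = 1.
Since 1 divides 1, solutions exist.

Step 2: Find a particular solution using extended Euclidean algorithm.
We get m₀ = -17, n₀ = 20.
Check: 47*-17 + 40*20 = 1 = 1 ✓

Step 3: Write the general solution.
m = -17 + (40/1)t = -17 + 40t
n = 20 - (47/1)t = 20 - 47t
for any integer t.

m = -17 + 40t, n = 20 - 47t for integer t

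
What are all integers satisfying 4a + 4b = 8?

Step 1: Compute gcd(4, 4) = 4.
Since 4 divides 8, solutions exist.

Step 2: Find a particular solution using extended Euclidean algorithm.
We get a₀ = 0, b₀ = 2.
Check: 4*0 + 4*2 = 8 = 8 ✓

Step 3: Write the general solution.
a = 0 + (4/4)t = 0 + 1t
b = 2 - (4/4)t = 2 - 1t
for any integer t.

a = 0 + 1t, b = 2 - 1t for integer t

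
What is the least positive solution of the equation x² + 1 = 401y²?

We need x² = 401y² - 1. Try successive y:
y = 1: x² = 401·1² - 1 = 400 = 20² ✓
Check: 20² - 401·1² = 400 - 401 = -1 ✓

x = 20, y = 1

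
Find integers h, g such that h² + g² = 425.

We need to find integers h, g > 0 such that h² + g² = 425.
Trying h = 5: g² = 425 - 5² = 425 - 25 = 400
g = 20
Check: 5² + 20² = 25 + 400 = 425 ✓

425 = 5² + 20²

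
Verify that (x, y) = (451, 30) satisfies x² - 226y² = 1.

Compute x² = 451² = 203401
Compute 226y² = 226·30² = 226·900 = 203400
x² - 226y² = 203401 - 203400 = 1
Since this equals 1, (451, 30) is a solution.

Yes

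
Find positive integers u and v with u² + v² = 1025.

We need to find integers u, v > 0 such that u² + v² = 1025.
Trying u = 1: v² = 1025 - 1² = 1025 - 1 = 1024
v = 32
Check: 1² + 32² = 1 + 1024 = 1025 ✓

1025 = 1² + 32²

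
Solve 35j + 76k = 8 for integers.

Step 1: Check solvability.
gcd(35, 76) = 1
Since 1 divides 8, solutions exist.

Step 2: Apply extended Euclidean algorithm to find gcd.
We find integers such that 35*x0 + 76*y0 = 1

Step 3: Scale the particular solution.
Multiply by 8/1 = 8:
j = -104, k = 48

Step 4: Verify.
35*(-104) + 76*(48) = 8 = 8 ✓

j = -104, k = 48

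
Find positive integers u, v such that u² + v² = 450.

Search for u with 450 - u² a perfect square.
u = 3: 450 - 3² = 450 - 9 = 441 = 21² ✓
So u = 3, v = 21.

u = 3, v = 21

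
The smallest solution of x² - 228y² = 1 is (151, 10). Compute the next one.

Solutions to x² - Dy² = 1 are generated by powers of (x₀ + y₀√D).
The next solution satisfies x₁ + y₁√228 = (x₀ + y₀√228)², giving:
x₁ = x₀² + 228y₀² = 151² + 228·10² = 22801 + 22800 = 45601
y₁ = 2x₀y₀ = 2·151·10 = 3020

Verify: 45601² - 228·3020² = 2079451201 - 2079451200 = 1 ✓

x = 45601, y = 3020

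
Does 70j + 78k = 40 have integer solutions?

Step 1: Compute gcd(70, 78).
gcd(70, 78) = 2

Step 2: Check divisibility.
Does 2 divide 40? 40 = 2 x 20, so yes.

By the theorem on linear Diophantine equations, 70j + 78k = 40 has integer solutions if and only if gcd(70, 78) divides 40. Since 2 | 40, solutions exist.

Yes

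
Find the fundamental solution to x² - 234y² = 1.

We seek the smallest positive integers (x, y) with x² - 234y² = 1, i.e., x² = 234y² + 1.
Try successive y values:
y = 1: x² = 234·1² + 1 = 235, not a perfect square
y = 2: x² = 234·2² + 1 = 937, not a perfect square
y = 3: x² = 234·3² + 1 = 2107, not a perfect square
... continuing the search (or via continued fractions) ...
y = 340: x² = 234·340² + 1 = 27050401, x = 5201 ✓

Verify: 5201² - 234·340² = 27050401 - 27050400 = 1 ✓

x = 5201, y = 340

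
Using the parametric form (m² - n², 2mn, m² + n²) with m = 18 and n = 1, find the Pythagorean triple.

a = m² - n² = 324 - 1 = 323
b = 2mn = 2·18·1 = 36
c = m² + n² = 324 + 1 = 325
Verify: 323² + 36² = 104329 + 1296 = 105625 = 325² ✓

(323, 36, 325)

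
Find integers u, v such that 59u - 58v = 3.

Step 1: Check solvability.
gcd(59, 58) = 1
Since 1 divides 3, solutions exist.

Step 2: Apply extended Euclidean algorithm to find gcd.
We find integers such that 59*x0 + 58*y0 = 1

Step 3: Scale the particular solution.
Multiply by 3/1 = 3:
u = 3, v = 3

Step 4: Verify.
59*(3) - 58*(3) = 3 = 3 ✓

u = 3, v = 3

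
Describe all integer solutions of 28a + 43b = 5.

Step 1: Compute gcd(28, 43) = 1.
Since 1 divides 5, solutions exist.

Step 2: Find a particular solution using extended Euclidean algorithm.
We get a₀ = 100, b₀ = -65.
Check: 28*100 + 43*-65 = 5 = 5 ✓

Step 3: Write the general solution.
a = 100 + (43/1)t = 100 + 43t
b = -65 - (28/1)t = -65 - 28t
for any integer t.

a = 100 + 43t, b = -65 - 28t for integer t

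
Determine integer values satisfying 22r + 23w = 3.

Step 1: Check solvability.
gcd(22, 23) = 1
Since 1 divides 3, solutions exist.

Step 2: Apply extended Euclidean algorithm to find gcd.
We find integers such that 22*x0 + 23*y0 = 1

Step 3: Scale the particular solution.
Multiply by 3/1 = 3:
r = -3, w = 3

Step 4: Verify.
22*(-3) + 23*(3) = 3 = 3 ✓

r = -3, w = 3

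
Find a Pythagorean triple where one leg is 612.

We need the other leg and hypotenuse such that 612² + x² = c².
Take x = 35, c = 613: 612² + 35² = 374544 + 1225 = 375769 = 613² ✓
Triple: (35, 612, 613)

(35, 612, 613)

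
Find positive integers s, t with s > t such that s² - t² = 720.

Factor: s² - t² = (s+t)(s-t) = 720.
We need two factors of 720 with the same parity.
Use s+t = 360 and s-t = 2 (product 360·2 = 720).
Adding: 2s = 362, so s = 181.
Subtracting: 2t = 358, so t = 179.
Check: 181² - 179² = 32761 - 32041 = 720 ✓

s = 181, t = 179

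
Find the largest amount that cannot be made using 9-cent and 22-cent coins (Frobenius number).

For two coprime denominations a and b, the Frobenius number (largest value not representable as a non-negative combination) is ab - a - b.
Here gcd(9, 22) = 1, so they are coprime.
F(9, 22) = 9·22 - 9 - 22 = 198 - 31 = 167

167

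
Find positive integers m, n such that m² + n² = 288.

Search for m with 288 - m² a perfect square.
m = 12: 288 - 12² = 288 - 144 = 144 = 12² ✓
So m = 12, n = 12.

m = 12, n = 12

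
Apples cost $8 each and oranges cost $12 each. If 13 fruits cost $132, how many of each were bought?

Let a = apples, o = oranges.
a + o = 13
8a + 12o = 132
Substitute o = 13 - a:
8a + 12(13 - a) = 132
(8 - 12)a = 132 - 156
-4a = -24
a = 6, o = 13 - 6 = 7

Apples: 6, Oranges: 7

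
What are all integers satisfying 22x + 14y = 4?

Step 1: Compute gcd(22, 14) = 2.
Since 2 divides 4, solutions exist.

Step 2: Find a particular solution using extended Euclidean algorithm.
We get x₀ = 4, y₀ = -6.
Check: 22*4 + 14*-6 = 4 = 4 ✓

Step 3: Write the general solution.
x = 4 + (14/2)t = 4 + 7t
y = -6 - (22/2)t = -6 - 11t
for any integer t.

x = 4 + 7t, y = -6 - 11t for integer t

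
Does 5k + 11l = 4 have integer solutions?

Step 1: Compute gcd(5, 11).
gcd(5, 11) = 1

Step 2: Check divisibility.
Does 1 divide 4? 4 = 1 x 4, so yes.

By the theorem on linear Diophantine equations, 5k + 11l = 4 has integer solutions if and only if gcd(5, 11) divides 4. Since 1 | 4, solutions exist.

Yes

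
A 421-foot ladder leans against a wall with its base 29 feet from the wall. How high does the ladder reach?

The ladder, wall, and ground form a right triangle with hypotenuse 421 and one leg 29.
By the Pythagorean theorem: h² = 421² - 29² = 177241 - 841 = 176400
h = √176400 = 420 feet

420 feet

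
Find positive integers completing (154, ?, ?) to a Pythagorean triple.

We need the other leg and hypotenuse such that 154² + x² = c².
Take x = 72, c = 170: 154² + 72² = 23716 + 5184 = 28900 = 170² ✓
Triple: (154, 72, 170)

(154, 72, 170)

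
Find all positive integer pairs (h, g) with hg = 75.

The positive divisors of 75 are: 1, 3, 5, 15, 25, 75.
Each divisor d gives the pair (d, 75/d):
(1, 75), (3, 25), (5, 15), (15, 5), (25, 3), (75, 1)

(1, 75), (3, 25), (5, 15), (15, 5), (25, 3), (75, 1)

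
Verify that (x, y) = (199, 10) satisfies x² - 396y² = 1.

Compute x² = 199² = 39601
Compute 396y² = 396·10² = 396·100 = 39600
x² - 396y² = 39601 - 39600 = 1
Since this equals 1, (199, 10) is a solution.

Yes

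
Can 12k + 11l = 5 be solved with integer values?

Step 1: Compute gcd(12, 11).
gcd(12, 11) = 1

Step 2: Check divisibility.
Does 1 divide 5? 5 = 1 x 5, so yes.

By the theorem on linear Diophantine equations, 12k + 11l = 5 has integer solutions if and only if gcd(12, 11) divides 5. Since 1 | 5, solutions exist.

Yes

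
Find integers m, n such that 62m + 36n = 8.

Step 1: Check solvability.
gcd(62, 36) = 2
Since 2 divides 8, solutions exist.

Step 2: Apply extended Euclidean algorithm to find gcd.
We find integers such that 62*x0 + 36*y0 = 2

Step 3: Scale the particular solution.
Multiply by 8/2 = 4:
m = 28, n = -48

Step 4: Verify.
62*(28) + 36*(-48) = 8 = 8 ✓

m = 28, n = -48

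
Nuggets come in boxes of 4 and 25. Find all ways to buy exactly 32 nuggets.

We need non-negative integers (x, y) with 4x + 25y = 32.
For each x in 0..8, check if 32 - 4x is a non-negative multiple of 25.
x = 8: 25y = 0, y = 0 ✓

(8 boxes of 4, 0 boxes of 25)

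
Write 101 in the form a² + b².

We need to find integers a, b > 0 such that a² + b² = 101.
Trying a = 1: b² = 101 - 1² = 101 - 1 = 100
b = 10
Check: 1² + 10² = 1 + 100 = 101 ✓

101 = 1² + 10²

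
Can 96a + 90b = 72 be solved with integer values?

Step 1: Compute gcd(96, 90).
gcd(96, 90) = 6

Step 2: Check divisibility.
Does 6 divide 72? 72 = 6 x 12, so yes.

By the theorem on linear Diophantine equations, 96a + 90b = 72 has integer solutions if and only if gcd(96, 90) divides 72. Since 6 | 72, solutions exist.

Yes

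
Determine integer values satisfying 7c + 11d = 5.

Step 1: Check solvability.
gcd(7, 11) = 1
Since 1 divides 5, solutions exist.

Step 2: Apply extended Euclidean algorithm to find gcd.
We find integers such that 7*x0 + 11*y0 = 1

Step 3: Scale the particular solution.
Multiply by 5/1 = 5:
c = -15, d = 10

Step 4: Verify.
7*(-15) + 11*(10) = 5 = 5 ✓

c = -15, d = 10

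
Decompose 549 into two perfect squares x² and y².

We need to find integers x, y > 0 such that x² + y² = 549.
Trying x = 15: y² = 549 - 15² = 549 - 225 = 324
y = 18
Check: 15² + 18² = 225 + 324 = 549 ✓

549 = 15² + 18²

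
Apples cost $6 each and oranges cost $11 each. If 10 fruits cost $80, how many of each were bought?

Let a = apples, o = oranges.
a + o = 10
6a + 11o = 80
Substitute o = 10 - a:
6a + 11(10 - a) = 80
(6 - 11)a = 80 - 110
-5a = -30
a = 6, o = 10 - 6 = 4

Apples: 6, Oranges: 4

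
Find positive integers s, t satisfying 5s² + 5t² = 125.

Try small values of s and check whether (125 - 5s²)/5 is a perfect square.
s = 4: 5·4² = 80, so 5t² = 125 - 80 = 45, giving t² = 9, t = 3.
Check: 5·4² + 5·3² = 80 + 45 = 125 ✓

s = 4, t = 3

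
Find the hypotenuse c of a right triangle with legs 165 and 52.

c² = a² + b² = 165² + 52² = 27225 + 2704 = 29929
c = sqrt(29929) = 173

173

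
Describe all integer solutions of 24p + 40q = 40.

Step 1: Compute gcd(24, 40) = 8.
Since 8 divides 40, solutions exist.

Step 2: Find a particular solution using extended Euclidean algorithm.
We get p₀ = 10, q₀ = -5.
Check: 24*10 + 40*-5 = 40 = 40 ✓

Step 3: Write the general solution.
p = 10 + (40/8)t = 10 + 5t
q = -5 - (24/8)t = -5 - 3t
for any integer t.

p = 10 + 5t, q = -5 - 3t for integer t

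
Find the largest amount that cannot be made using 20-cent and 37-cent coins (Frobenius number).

For two coprime denominations a and b, the Frobenius number (largest value not representable as a non-negative combination) is ab - a - b.
Here gcd(20, 37) = 1, so they are coprime.
F(20, 37) = 20·37 - 20 - 37 = 740 - 57 = 683

683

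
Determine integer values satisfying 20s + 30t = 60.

Step 1: Check solvability.
gcd(20, 30) = 10
Since 10 divides 60, solutions exist.

Step 2: Apply extended Euclidean algorithm to find gcd.
We find integers such that 20*x0 + 30*y0 = 10

Step 3: Scale the particular solution.
Multiply by 60/10 = 6:
s = -6, t = 6

Step 4: Verify.
20*(-6) + 30*(6) = 60 = 60 ✓

s = -6, t = 6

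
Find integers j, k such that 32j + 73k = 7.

Step 1: Check solvability.
gcd(32, 73) = 1
Since 1 divides 7, solutions exist.

Step 2: Apply extended Euclidean algorithm to find gcd.
We find integers such that 32*x0 + 73*y0 = 1

Step 3: Scale the particular solution.
Multiply by 7/1 = 7:
j = 112, k = -49

Step 4: Verify.
32*(112) + 73*(-49) = 7 = 7 ✓

j = 112, k = -49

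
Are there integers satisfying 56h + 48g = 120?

Step 1: Compute gcd(56, 48).
gcd(56, 48) = 8

Step 2: Check divisibility.
Does 8 divide 120? 120 = 8 x 15, so yes.

By the theorem on linear Diophantine equations, 56h + 48g = 120 has integer solutions if and only if gcd(56, 48) divides 120. Since 8 | 120, solutions exist.

Yes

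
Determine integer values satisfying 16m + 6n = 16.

Step 1: Check solvability.
gcd(16, 6) = 2
Since 2 divides 16, solutions exist.

Step 2: Apply extended Euclidean algorithm to find gcd.
We find integers such that 16*x0 + 6*y0 = 2

Step 3: Scale the particular solution.
Multiply by 16/2 = 8:
m = -8, n = 24

Step 4: Verify.
16*(-8) + 6*(24) = 16 = 16 ✓

m = -8, n = 24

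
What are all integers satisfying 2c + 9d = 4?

Step 1: Compute gcd(2, 9) = 1.
Since 1 divides 4, solutions exist.

Step 2: Find a particular solution using extended Euclidean algorithm.
We get c₀ = -16, d₀ = 4.
Check: 2*-16 + 9*4 = 4 = 4 ✓

Step 3: Write the general solution.
c = -16 + (9/1)t = -16 + 9t
d = 4 - (2/1)t = 4 - 2t
for any integer t.

c = -16 + 9t, d = 4 - 2t for integer t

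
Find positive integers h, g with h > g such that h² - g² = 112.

Factor: h² - g² = (h+g)(h-g) = 112.
We need two factors of 112 with the same parity.
Use h+g = 56 and h-g = 2 (product 56·2 = 112).
Adding: 2h = 58, so h = 29.
Subtracting: 2g = 54, so g = 27.
Check: 29² - 27² = 841 - 729 = 112 ✓

h = 29, g = 27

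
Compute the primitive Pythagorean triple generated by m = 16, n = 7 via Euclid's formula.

a = m² - n² = 256 - 49 = 207
b = 2mn = 2·16·7 = 224
c = m² + n² = 256 + 49 = 305
Verify: 207² + 224² = 42849 + 50176 = 93025 = 305² ✓

(207, 224, 305)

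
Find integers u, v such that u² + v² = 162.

We need to find integers u, v > 0 such that u² + v² = 162.
Trying u = 9: v² = 162 - 9² = 162 - 81 = 81
v = 9
Check: 9² + 9² = 81 + 81 = 162 ✓

162 = 9² + 9²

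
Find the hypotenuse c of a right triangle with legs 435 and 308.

c² = a² + b² = 435² + 308² = 189225 + 94864 = 284089
c = sqrt(284089) = 533

533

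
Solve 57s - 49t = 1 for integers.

Step 1: Check solvability.
gcd(57, 49) = 1
Since 1 divides 1, solutions exist.

Step 2: Apply extended Euclidean algorithm to find gcd.
We find integers such that 57*x0 + 49*y0 = 1

Step 3: Scale the particular solution.
Multiply by 1/1 = 1:
s = -6, t = -7

Step 4: Verify.
57*(-6) - 49*(-7) = 1 = 1 ✓

s = -6, t = -7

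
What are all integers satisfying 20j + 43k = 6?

Step 1: Compute gcd(20, 43) = 1.
Since 1 divides 6, solutions exist.

Step 2: Find a particular solution using extended Euclidean algorithm.
We get j₀ = -90, k₀ = 42.
Check: 20*-90 + 43*42 = 6 = 6 ✓

Step 3: Write the general solution.
j = -90 + (43/1)t = -90 + 43t
k = 42 - (20/1)t = 42 - 20t
for any integer t.

j = -90 + 43t, k = 42 - 20t for integer t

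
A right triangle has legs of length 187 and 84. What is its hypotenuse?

c² = a² + b² = 187² + 84² = 34969 + 7056 = 42025
c = 205

205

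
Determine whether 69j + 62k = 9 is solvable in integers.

Step 1: Compute gcd(69, 62).
gcd(69, 62) = 1

Step 2: Check divisibility.
Does 1 divide 9? 9 = 1 x 9, so yes.

By the theorem on linear Diophantine equations, 69j + 62k = 9 has integer solutions if and only if gcd(69, 62) divides 9. Since 1 | 9, solutions exist.

Yes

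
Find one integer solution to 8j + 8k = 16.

Step 1: Check solvability.
gcd(8, 8) = 8
Since 8 divides 16, solutions exist.

Step 2: Apply extended Euclidean algorithm to find gcd.
We find integers such that 8*x0 + 8*y0 = 8

Step 3: Scale the particular solution.
Multiply by 16/8 = 2:
j = 0, k = 2

Step 4: Verify.
8*(0) + 8*(2) = 16 = 16 ✓

j = 0, k = 2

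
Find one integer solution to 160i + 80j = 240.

Step 1: Check solvability.
gcd(160, 80) = 80
Since 80 divides 240, solutions exist.

Step 2: Apply extended Euclidean algorithm to find gcd.
We find integers such that 160*x0 + 80*y0 = 80

Step 3: Scale the particular solution.
Multiply by 240/80 = 3:
i = 0, j = 3

Step 4: Verify.
160*(0) + 80*(3) = 240 = 240 ✓

i = 0, j = 3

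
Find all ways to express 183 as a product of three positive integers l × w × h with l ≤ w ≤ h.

Iterate l from 1 to ⌊183^(1/3)⌋. For each l dividing 183, iterate w ≥ l with w dividing 183/l, and set h = 183/(l·w).
Triples found (2): (1×1×183), (1×3×61)

(1×1×183), (1×3×61)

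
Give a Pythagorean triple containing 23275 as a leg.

We need the other leg and hypotenuse such that 23275² + x² = c².
Take x = 6468, c = 24157: 23275² + 6468² = 541725625 + 41835024 = 583560649 = 24157² ✓
Triple: (23275, 6468, 24157)

(23275, 6468, 24157)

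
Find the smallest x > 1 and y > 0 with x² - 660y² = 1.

We seek the smallest positive integers (x, y) with x² - 660y² = 1, i.e., x² = 660y² + 1.
Try successive y values:
y = 1: x² = 660·1² + 1 = 661, not a perfect square
y = 2: x² = 660·2² + 1 = 2641, not a perfect square
y = 3: x² = 660·3² + 1 = 5941, not a perfect square
... continuing the search (or via continued fractions) ...
y = 42: x² = 660·42² + 1 = 1164241, x = 1079 ✓

Verify: 1079² - 660·42² = 1164241 - 1164240 = 1 ✓

x = 1079, y = 42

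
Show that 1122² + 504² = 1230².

Compute a² + b² = 1122² + 504² = 1258884 + 254016 = 1512900
Compute c² = 1230² = 1512900
Since 1512900 = 1512900, confirmed.

Yes, it is a Pythagorean triple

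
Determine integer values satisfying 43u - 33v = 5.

Step 1: Check solvability.
gcd(43, 33) = 1
Since 1 divides 5, solutions exist.

Step 2: Apply extended Euclidean algorithm to find gcd.
We find integers such that 43*x0 + 33*y0 = 1

Step 3: Scale the particular solution.
Multiply by 5/1 = 5:
u = 50, v = 65

Step 4: Verify.
43*(50) - 33*(65) = 5 = 5 ✓

u = 50, v = 65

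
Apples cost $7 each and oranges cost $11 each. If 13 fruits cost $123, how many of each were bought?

Let a = apples, o = oranges.
a + o = 13
7a + 11o = 123
Substitute o = 13 - a:
7a + 11(13 - a) = 123
(7 - 11)a = 123 - 143
-4a = -20
a = 5, o = 13 - 5 = 8

Apples: 5, Oranges: 8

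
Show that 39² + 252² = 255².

Compute a² + b² = 39² + 252² = 1521 + 63504 = 65025
Compute c² = 255² = 65025
Since 65025 = 65025, confirmed.

Yes, it is a Pythagorean triple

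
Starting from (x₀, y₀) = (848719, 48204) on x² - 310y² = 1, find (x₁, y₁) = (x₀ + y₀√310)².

Solutions to x² - Dy² = 1 are generated by powers of (x₀ + y₀√D).
The next solution satisfies x₁ + y₁√310 = (x₀ + y₀√310)², giving:
x₁ = x₀² + 310y₀² = 848719² + 310·48204² = 720323940961 + 720323940960 = 1440647881921
y₁ = 2x₀y₀ = 2·848719·48204 = 81823301352

Verify: 1440647881921² - 310·81823301352² = 2075466319683463558650241 - 2075466319683463558650240 = 1 ✓

x = 1440647881921, y = 81823301352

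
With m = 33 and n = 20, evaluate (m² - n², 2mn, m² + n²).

a = m² - n² = 1089 - 400 = 689
b = 2mn = 2·33·20 = 1320
c = m² + n² = 1089 + 400 = 1489
Verify: 689² + 1320² = 474721 + 1742400 = 2217121 = 1489² ✓

(689, 1320, 1489)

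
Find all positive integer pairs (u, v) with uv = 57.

The positive divisors of 57 are: 1, 3, 19, 57.
Each divisor d gives the pair (d, 57/d):
(1, 57), (3, 19), (19, 3), (57, 1)

(1, 57), (3, 19), (19, 3), (57, 1)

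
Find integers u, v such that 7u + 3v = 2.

Step 1: Check solvability.
gcd(7, 3) = 1
Since 1 divides 2, solutions exist.

Step 2: Apply extended Euclidean algorithm to find gcd.
We find integers such that 7*x0 + 3*y0 = 1

Step 3: Scale the particular solution.
Multiply by 2/1 = 2:
u = 2, v = -4

Step 4: Verify.
7*(2) + 3*(-4) = 2 = 2 ✓

u = 2, v = -4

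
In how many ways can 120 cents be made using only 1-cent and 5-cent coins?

We need non-negative integers (x, y) with 1x + 5y = 120.
For each x from 0 to 120, check if (120 - 1x) is a non-negative multiple of 5.
Solutions (x, y): (0,24), (5,23), (10,22), (15,21), ...
Count: 25

25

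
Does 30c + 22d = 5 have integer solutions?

Step 1: Compute gcd(30, 22).
gcd(30, 22) = 2

Step 2: Check divisibility.
Does 2 divide 5? 5 = 2 x 2 + 1, so no.

By the theorem on linear Diophantine equations, 30c + 22d = 5 has integer solutions if and only if gcd(30, 22) divides 5. Since 2 does not divide 5, no solutions exist.

No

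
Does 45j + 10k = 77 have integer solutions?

Step 1: Compute gcd(45, 10).
gcd(45, 10) = 5

Step 2: Check divisibility.
Does 5 divide 77? 77 = 5 x 15 + 2, so no.

By the theorem on linear Diophantine equations, 45j + 10k = 77 has integer solutions if and only if gcd(45, 10) divides 77. Since 5 does not divide 77, no solutions exist.

No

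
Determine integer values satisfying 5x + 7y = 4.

Step 1: Check solvability.
gcd(5, 7) = 1
Since 1 divides 4, solutions exist.

Step 2: Apply extended Euclidean algorithm to find gcd.
We find integers such that 5*x0 + 7*y0 = 1

Step 3: Scale the particular solution.
Multiply by 4/1 = 4:
x = 12, y = -8

Step 4: Verify.
5*(12) + 7*(-8) = 4 = 4 ✓

x = 12, y = -8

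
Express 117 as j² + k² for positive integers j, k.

We need to find integers j, k > 0 such that j² + k² = 117.
Trying j = 6: k² = 117 - 6² = 117 - 36 = 81
k = 9
Check: 6² + 9² = 36 + 81 = 117 ✓

117 = 6² + 9²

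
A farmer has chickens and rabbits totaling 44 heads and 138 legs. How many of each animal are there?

Let c = chickens, r = rabbits.
Heads: c + r = 44
Legs: 2c + 4r = 138
From the first equation, c = 44 - r. Substitute:
2(44 - r) + 4r = 138
88 + 2r = 138
r = (138 - 88)/2 = 25
c = 44 - 25 = 19

Chickens: 19, Rabbits: 25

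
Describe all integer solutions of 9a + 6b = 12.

Step 1: Compute gcd(9, 6) = 3.
Since 3 divides 12, solutions exist.

Step 2: Find a particular solution using extended Euclidean algorithm.
We get a₀ = 4, b₀ = -4.
Check: 9*4 + 6*-4 = 12 = 12 ✓

Step 3: Write the general solution.
a = 4 + (6/3)t = 4 + 2t
b = -4 - (9/3)t = -4 - 3t
for any integer t.

a = 4 + 2t, b = -4 - 3t for integer t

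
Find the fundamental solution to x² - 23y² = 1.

We seek the smallest positive integers (x, y) with x² - 23y² = 1, i.e., x² = 23y² + 1.
Try successive y values:
y = 1: x² = 23·1² + 1 = 24, not a perfect square
y = 2: x² = 23·2² + 1 = 93, not a perfect square
y = 3: x² = 23·3² + 1 = 208, not a perfect square
... continuing the search (or via continued fractions) ...
y = 5: x² = 23·5² + 1 = 576, x = 24 ✓

Verify: 24² - 23·5² = 576 - 575 = 1 ✓

x = 24, y = 5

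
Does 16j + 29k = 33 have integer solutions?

Step 1: Compute gcd(16, 29).
gcd(16, 29) = 1

Step 2: Check divisibility.
Does 1 divide 33? 33 = 1 x 33, so yes.

By the theorem on linear Diophantine equations, 16j + 29k = 33 has integer solutions if and only if gcd(16, 29) divides 33. Since 1 | 33, solutions exist.

Yes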